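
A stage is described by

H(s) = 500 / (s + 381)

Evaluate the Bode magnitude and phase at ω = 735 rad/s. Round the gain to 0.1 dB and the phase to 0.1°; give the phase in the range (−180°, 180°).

-4.4 dB, -62.6°

Substitute s = j735:
Numerator: 500 = 500 + j0
Denominator: (j735) + 381 = 381 + j735
|N| = √(500² + 0²) ≈ 500, ∠N ≈ 0.00°
|D| = √(381² + 735²) ≈ 827.88, ∠D ≈ 62.60°
|H| = 500 / 827.88 ≈ 0.60395
Gain = 20 log₁₀(0.60395) ≈ -4.38 dB
∠H = 0.00° − 62.60° = -62.60°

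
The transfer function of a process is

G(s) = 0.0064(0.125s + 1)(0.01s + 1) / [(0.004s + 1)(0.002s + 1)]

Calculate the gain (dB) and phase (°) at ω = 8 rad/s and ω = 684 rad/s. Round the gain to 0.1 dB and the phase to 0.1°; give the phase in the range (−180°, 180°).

At ω = 8 rad/s:
zero (1 + j8·0.125) = 1 + j1 → |·| ≈ 1.4142, ∠ ≈ 45.00°
zero (1 + j8·0.01) = 1 + j0.08 → |·| ≈ 1.0032, ∠ ≈ 4.57°
pole (1 + j8·0.004) = 1 + j0.032 → |·| ≈ 1.0005, ∠ ≈ 1.83°
pole (1 + j8·0.002) = 1 + j0.016 → |·| ≈ 1.0001, ∠ ≈ 0.92°
|G| = 0.0064 · 1.4142 · 1.0032 / (1.0005 · 1.0001) ≈ 0.0090744
Gain = 20 log₁₀(0.0090744) ≈ -40.84 dB
∠G = (45.00° + 4.57°) − (1.83° + 0.92°) = 46.82°

At ω = 684 rad/s:
zero (1 + j684·0.125) = 1 + j85.5 → |·| ≈ 85.506, ∠ ≈ 89.33°
zero (1 + j684·0.01) = 1 + j6.84 → |·| ≈ 6.9127, ∠ ≈ 81.68°
pole (1 + j684·0.004) = 1 + j2.736 → |·| ≈ 2.913, ∠ ≈ 69.92°
pole (1 + j684·0.002) = 1 + j1.368 → |·| ≈ 1.6945, ∠ ≈ 53.83°
|G| = 0.0064 · 85.506 · 6.9127 / (2.913 · 1.6945) ≈ 0.76638
Gain = 20 log₁₀(0.76638) ≈ -2.31 dB
∠G = (89.33° + 81.68°) − (69.92° + 53.83°) = 47.26°

ω = 8: -40.8 dB, 46.8°; ω = 684: -2.3 dB, 47.3°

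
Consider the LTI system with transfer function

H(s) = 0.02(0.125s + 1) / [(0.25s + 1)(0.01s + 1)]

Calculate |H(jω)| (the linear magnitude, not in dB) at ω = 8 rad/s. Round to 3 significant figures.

0.0126

At ω = 8 rad/s:
zero (1 + j8·0.125) = 1 + j1 → |·| ≈ 1.4142, ∠ ≈ 45.00°
pole (1 + j8·0.25) = 1 + j2 → |·| ≈ 2.2361, ∠ ≈ 63.43°
pole (1 + j8·0.01) = 1 + j0.08 → |·| ≈ 1.0032, ∠ ≈ 4.57°
|H| = 0.02 · 1.4142 / (2.2361 · 1.0032) ≈ 0.012608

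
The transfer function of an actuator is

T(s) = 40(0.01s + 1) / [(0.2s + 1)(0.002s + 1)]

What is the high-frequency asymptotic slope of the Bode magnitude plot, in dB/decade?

Each pole contributes −20 dB/decade at high frequency; each zero contributes +20 dB/decade.
Net: 1 zero(s) − 2 pole(s) → -20 dB/decade.

-20 dB/decade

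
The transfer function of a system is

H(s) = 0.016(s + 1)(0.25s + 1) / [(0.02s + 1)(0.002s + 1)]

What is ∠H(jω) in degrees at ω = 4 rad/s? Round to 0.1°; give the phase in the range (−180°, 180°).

At ω = 4 rad/s:
zero (1 + j4·1) = 1 + j4 → |·| ≈ 4.1231, ∠ ≈ 75.96°
zero (1 + j4·0.25) = 1 + j1 → |·| ≈ 1.4142, ∠ ≈ 45.00°
pole (1 + j4·0.02) = 1 + j0.08 → |·| ≈ 1.0032, ∠ ≈ 4.57°
pole (1 + j4·0.002) = 1 + j0.008 → |·| ≈ 1, ∠ ≈ 0.46°
∠H = (75.96° + 45.00°) − (4.57° + 0.46°) = 115.93°

115.9°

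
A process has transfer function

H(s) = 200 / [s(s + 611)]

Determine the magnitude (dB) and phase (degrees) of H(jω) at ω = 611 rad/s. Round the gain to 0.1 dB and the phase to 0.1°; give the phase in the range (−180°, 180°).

-68.4 dB, -135.0°

At s = jω = j611:
pole (s+611): 611 + j611 → |·| = √(611²+611²) = √746642 ≈ 864.08, ∠ = arctan(611/611) ≈ 45.00°
pole at origin: |s| = 611, ∠ = 90.00° (in denominator)
|H| = 200 / 5.2795e+05 ≈ 0.00037882
Gain = 20 log₁₀(0.00037882) ≈ -68.43 dB
∠H = 0.00° − 135.00° = -135.00°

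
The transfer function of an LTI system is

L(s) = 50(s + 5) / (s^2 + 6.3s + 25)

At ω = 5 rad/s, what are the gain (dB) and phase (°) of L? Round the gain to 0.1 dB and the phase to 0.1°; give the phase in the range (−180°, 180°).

21.0 dB, -45.0°

At s = jω = j5:
zero (s+5): 5 + j5 → |·| = √(5²+5²) = √50 ≈ 7.0711, ∠ = arctan(5/5) ≈ 45.00°
quadratic: (j5)² + 6.3·j5 + 25 = 0 + j31.5 → |·| ≈ 31.5, ∠ ≈ 90.00°
|L| = 50 · 7.0711 / 31.5 ≈ 11.224
Gain = 20 log₁₀(11.224) ≈ 21.00 dB
∠L = 45.00° − 90.00° = -45.00°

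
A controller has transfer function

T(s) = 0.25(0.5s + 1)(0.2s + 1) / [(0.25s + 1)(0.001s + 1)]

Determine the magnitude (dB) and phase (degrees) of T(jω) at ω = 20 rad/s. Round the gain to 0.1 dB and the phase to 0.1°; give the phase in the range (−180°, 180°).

6.2 dB, 80.4°

At ω = 20 rad/s:
zero (1 + j20·0.5) = 1 + j10 → |·| ≈ 10.05, ∠ ≈ 84.29°
zero (1 + j20·0.2) = 1 + j4 → |·| ≈ 4.1231, ∠ ≈ 75.96°
pole (1 + j20·0.25) = 1 + j5 → |·| ≈ 5.099, ∠ ≈ 78.69°
pole (1 + j20·0.001) = 1 + j0.02 → |·| ≈ 1.0002, ∠ ≈ 1.15°
|T| = 0.25 · 10.05 · 4.1231 / (5.099 · 1.0002) ≈ 2.0312
Gain = 20 log₁₀(2.0312) ≈ 6.16 dB
∠T = (84.29° + 75.96°) − (78.69° + 1.15°) = 80.41°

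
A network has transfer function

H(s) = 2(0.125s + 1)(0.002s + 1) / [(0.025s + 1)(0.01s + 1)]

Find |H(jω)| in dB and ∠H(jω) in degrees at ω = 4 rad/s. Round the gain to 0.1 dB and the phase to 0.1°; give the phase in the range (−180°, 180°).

6.9 dB, 19.0°

At ω = 4 rad/s:
zero (1 + j4·0.125) = 1 + j0.5 → |·| ≈ 1.118, ∠ ≈ 26.57°
zero (1 + j4·0.002) = 1 + j0.008 → |·| ≈ 1, ∠ ≈ 0.46°
pole (1 + j4·0.025) = 1 + j0.1 → |·| ≈ 1.005, ∠ ≈ 5.71°
pole (1 + j4·0.01) = 1 + j0.04 → |·| ≈ 1.0008, ∠ ≈ 2.29°
|H| = 2 · 1.118 · 1 / (1.005 · 1.0008) ≈ 2.2231
Gain = 20 log₁₀(2.2231) ≈ 6.94 dB
∠H = (26.57° + 0.46°) − (5.71° + 2.29°) = 19.03°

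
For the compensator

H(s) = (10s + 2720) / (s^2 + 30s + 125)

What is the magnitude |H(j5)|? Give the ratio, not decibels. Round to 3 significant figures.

Substitute s = j5:
Numerator: 10(j5) + 2720 = 2720 + j50
Denominator: (j5)^2 + 30(j5) + 125 = 100 + j150
|N| = √(2720² + 50²) ≈ 2720.5, ∠N ≈ 1.05°
|D| = √(100² + 150²) ≈ 180.28, ∠D ≈ 56.31°
|H| = 2720.5 / 180.28 ≈ 15.09

15.1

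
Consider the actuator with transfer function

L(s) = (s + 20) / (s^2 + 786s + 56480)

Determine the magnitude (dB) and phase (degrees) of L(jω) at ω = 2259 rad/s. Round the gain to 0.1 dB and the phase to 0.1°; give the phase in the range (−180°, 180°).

-67.5 dB, -71.1°

Substitute s = j2259:
Numerator: (j2259) + 20 = 20 + j2259
Denominator: (j2259)^2 + 786(j2259) + 56480 = -5046601 + j1775574
|N| = √(20² + 2259²) ≈ 2259.1, ∠N ≈ 89.49°
|D| = √(5046601² + 1775574²) ≈ 5.3498e+06, ∠D ≈ 160.62°
|L| = 2259.1 / 5.3498e+06 ≈ 0.00042228
Gain = 20 log₁₀(0.00042228) ≈ -67.49 dB
∠L = 89.49° − 160.62° = -71.13°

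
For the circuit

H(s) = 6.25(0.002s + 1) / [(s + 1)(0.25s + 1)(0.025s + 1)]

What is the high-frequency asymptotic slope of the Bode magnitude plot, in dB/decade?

-40 dB/decade

Each pole contributes −20 dB/decade at high frequency; each zero contributes +20 dB/decade.
Net: 1 zero(s) − 3 pole(s) → -40 dB/decade.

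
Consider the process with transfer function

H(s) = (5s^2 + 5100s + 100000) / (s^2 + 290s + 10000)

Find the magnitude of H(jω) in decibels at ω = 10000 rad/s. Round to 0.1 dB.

Substitute s = j10000:
Numerator: 5(j10000)^2 + 5100(j10000) + 100000 = -499900000 + j51000000
Denominator: (j10000)^2 + 290(j10000) + 10000 = -99990000 + j2900000
|N| = √(499900000² + 51000000²) ≈ 5.0249e+08, ∠N ≈ 174.17°
|D| = √(99990000² + 2900000²) ≈ 1.0003e+08, ∠D ≈ 178.34°
|H| = 5.0249e+08 / 1.0003e+08 ≈ 5.0234
Gain = 20 log₁₀(5.0234) ≈ 14.02 dB

14.0 dB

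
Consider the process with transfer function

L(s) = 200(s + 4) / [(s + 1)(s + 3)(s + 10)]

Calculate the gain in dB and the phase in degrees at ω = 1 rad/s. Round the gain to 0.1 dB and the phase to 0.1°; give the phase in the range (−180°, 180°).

At s = jω = j1:
zero (s+4): 4 + j1 → |·| = √(4²+1²) = √17 ≈ 4.1231, ∠ = arctan(1/4) ≈ 14.04°
pole (s+1): 1 + j1 → |·| = √(1²+1²) = √2 ≈ 1.4142, ∠ = arctan(1/1) ≈ 45.00°
pole (s+3): 3 + j1 → |·| = √(3²+1²) = √10 ≈ 3.1623, ∠ = arctan(1/3) ≈ 18.43°
pole (s+10): 10 + j1 → |·| = √(10²+1²) = √101 ≈ 10.05, ∠ = arctan(1/10) ≈ 5.71°
|L| = 200 · 4.1231 / 44.945 ≈ 18.347
Gain = 20 log₁₀(18.347) ≈ 25.27 dB
∠L = 14.04° − 69.14° = -55.10°

25.3 dB, -55.1°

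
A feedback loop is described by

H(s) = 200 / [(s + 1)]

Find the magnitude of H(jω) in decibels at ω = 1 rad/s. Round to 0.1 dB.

43.0 dB

At ω = 1 rad/s:
pole (1 + j1·1) = 1 + j1 → |·| ≈ 1.4142, ∠ ≈ 45.00°
|H| = 200 · 1 / (1.4142) ≈ 141.42
Gain = 20 log₁₀(141.42) ≈ 43.01 dB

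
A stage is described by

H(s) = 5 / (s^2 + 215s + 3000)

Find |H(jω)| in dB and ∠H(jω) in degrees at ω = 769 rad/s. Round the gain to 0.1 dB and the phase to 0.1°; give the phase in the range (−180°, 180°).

-101.7 dB, -164.3°

Substitute s = j769:
Numerator: 5 = 5 + j0
Denominator: (j769)^2 + 215(j769) + 3000 = -588361 + j165335
|N| = √(5² + 0²) ≈ 5, ∠N ≈ 0.00°
|D| = √(588361² + 165335²) ≈ 6.1115e+05, ∠D ≈ 164.30°
|H| = 5 / 6.1115e+05 ≈ 8.1813e-06
Gain = 20 log₁₀(8.1813e-06) ≈ -101.74 dB
∠H = 0.00° − 164.30° = -164.30°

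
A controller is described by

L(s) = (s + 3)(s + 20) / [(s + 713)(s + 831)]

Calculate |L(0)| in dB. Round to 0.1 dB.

L(0) = 1·3·20 / (713·831) ≈ 0.00010127
20 log₁₀(0.00010127) ≈ -79.89 dB

-79.9 dB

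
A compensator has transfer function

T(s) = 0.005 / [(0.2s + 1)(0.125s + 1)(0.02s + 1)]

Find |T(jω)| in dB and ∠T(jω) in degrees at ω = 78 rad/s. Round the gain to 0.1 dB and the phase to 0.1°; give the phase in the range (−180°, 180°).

At ω = 78 rad/s:
pole (1 + j78·0.2) = 1 + j15.6 → |·| ≈ 15.632, ∠ ≈ 86.33°
pole (1 + j78·0.125) = 1 + j9.75 → |·| ≈ 9.8011, ∠ ≈ 84.14°
pole (1 + j78·0.02) = 1 + j1.56 → |·| ≈ 1.853, ∠ ≈ 57.34°
|T| = 0.005 · 1 / (15.632 · 9.8011 · 1.853) ≈ 1.7612e-05
Gain = 20 log₁₀(1.7612e-05) ≈ -95.08 dB
∠T = (0°) − (86.33° + 84.14° + 57.34°) = -227.81° ≡ 132.19° (principal value)

-95.1 dB, 132.2°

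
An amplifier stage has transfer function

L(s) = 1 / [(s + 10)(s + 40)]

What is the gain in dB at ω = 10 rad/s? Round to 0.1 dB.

At s = jω = j10:
pole (s+10): 10 + j10 → |·| = √(10²+10²) = √200 ≈ 14.142, ∠ = arctan(10/10) ≈ 45.00°
pole (s+40): 40 + j10 → |·| = √(40²+10²) = √1700 ≈ 41.231, ∠ = arctan(10/40) ≈ 14.04°
|L| = 1 / 583.09 ≈ 0.001715
Gain = 20 log₁₀(0.001715) ≈ -55.31 dB

-55.3 dB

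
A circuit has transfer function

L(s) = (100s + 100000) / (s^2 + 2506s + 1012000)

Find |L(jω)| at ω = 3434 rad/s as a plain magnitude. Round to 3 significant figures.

Substitute s = j3434:
Numerator: 100(j3434) + 100000 = 100000 + j343400
Denominator: (j3434)^2 + 2506(j3434) + 1012000 = -10780356 + j8605604
|N| = √(100000² + 343400²) ≈ 3.5766e+05, ∠N ≈ 73.76°
|D| = √(10780356² + 8605604²) ≈ 1.3794e+07, ∠D ≈ 141.40°
|L| = 3.5766e+05 / 1.3794e+07 ≈ 0.025929

0.0259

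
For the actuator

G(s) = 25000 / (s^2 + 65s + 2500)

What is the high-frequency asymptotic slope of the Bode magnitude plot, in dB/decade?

Each pole contributes −20 dB/decade at high frequency; each zero contributes +20 dB/decade.
Net: 0 zero(s) − 2 pole(s) → -40 dB/decade.

-40 dB/decade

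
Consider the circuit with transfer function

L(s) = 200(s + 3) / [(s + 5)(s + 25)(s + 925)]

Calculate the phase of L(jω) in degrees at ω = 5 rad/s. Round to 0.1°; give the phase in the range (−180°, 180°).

2.4°

At s = jω = j5:
zero (s+3): 3 + j5 → |·| = √(3²+5²) = √34 ≈ 5.831, ∠ = arctan(5/3) ≈ 59.04°
pole (s+5): 5 + j5 → |·| = √(5²+5²) = √50 ≈ 7.0711, ∠ = arctan(5/5) ≈ 45.00°
pole (s+25): 25 + j5 → |·| = √(25²+5²) = √650 ≈ 25.495, ∠ = arctan(5/25) ≈ 11.31°
pole (s+925): 925 + j5 → |·| = √(925²+5²) = √855650 ≈ 925.01, ∠ = arctan(5/925) ≈ 0.31°
∠L = 59.04° − 56.62° = 2.42°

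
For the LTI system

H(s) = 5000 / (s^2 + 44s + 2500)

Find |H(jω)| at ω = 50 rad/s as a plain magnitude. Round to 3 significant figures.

At s = jω = j50:
quadratic: (j50)² + 44·j50 + 2500 = 0 + j2200 → |·| ≈ 2200, ∠ ≈ 90.00°
|H| = 5000 / 2200 ≈ 2.2727

2.27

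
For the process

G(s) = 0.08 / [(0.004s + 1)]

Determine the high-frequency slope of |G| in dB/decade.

-20 dB/decade

Each pole contributes −20 dB/decade at high frequency; each zero contributes +20 dB/decade.
Net: 0 zero(s) − 1 pole(s) → -20 dB/decade.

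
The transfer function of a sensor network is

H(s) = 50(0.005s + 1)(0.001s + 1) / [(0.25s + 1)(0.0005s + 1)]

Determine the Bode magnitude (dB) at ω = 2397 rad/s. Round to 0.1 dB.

4.5 dB

At ω = 2397 rad/s:
zero (1 + j2397·0.005) = 1 + j11.985 → |·| ≈ 12.027, ∠ ≈ 85.23°
zero (1 + j2397·0.001) = 1 + j2.397 → |·| ≈ 2.5972, ∠ ≈ 67.35°
pole (1 + j2397·0.25) = 1 + j599.25 → |·| ≈ 599.25, ∠ ≈ 89.90°
pole (1 + j2397·0.0005) = 1 + j1.1985 → |·| ≈ 1.5609, ∠ ≈ 50.16°
|H| = 50 · 12.027 · 2.5972 / (599.25 · 1.5609) ≈ 1.6697
Gain = 20 log₁₀(1.6697) ≈ 4.45 dB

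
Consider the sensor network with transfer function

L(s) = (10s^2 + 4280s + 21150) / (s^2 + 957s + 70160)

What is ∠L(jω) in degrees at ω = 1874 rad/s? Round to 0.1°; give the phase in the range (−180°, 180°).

14.7°

Substitute s = j1874:
Numerator: 10(j1874)^2 + 4280(j1874) + 21150 = -35097610 + j8020720
Denominator: (j1874)^2 + 957(j1874) + 70160 = -3441716 + j1793418
|N| = √(35097610² + 8020720²) ≈ 3.6002e+07, ∠N ≈ 167.13°
|D| = √(3441716² + 1793418²) ≈ 3.8809e+06, ∠D ≈ 152.48°
∠L = 167.13° − 152.48° = 14.65°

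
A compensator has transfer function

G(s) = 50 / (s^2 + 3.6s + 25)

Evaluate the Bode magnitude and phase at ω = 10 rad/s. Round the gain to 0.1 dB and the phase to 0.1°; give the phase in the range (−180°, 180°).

-4.4 dB, -154.4°

At s = jω = j10:
quadratic: (j10)² + 3.6·j10 + 25 = -75 + j36 → |·| ≈ 83.193, ∠ ≈ 154.36°
|G| = 50 / 83.193 ≈ 0.60101
Gain = 20 log₁₀(0.60101) ≈ -4.42 dB
∠G = 0.00° − 154.36° = -154.36°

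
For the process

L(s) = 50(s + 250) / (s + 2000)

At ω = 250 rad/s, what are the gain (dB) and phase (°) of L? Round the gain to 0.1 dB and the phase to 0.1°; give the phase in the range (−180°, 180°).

At s = jω = j250:
zero (s+250): 250 + j250 → |·| = √(250²+250²) = √125000 ≈ 353.55, ∠ = arctan(250/250) ≈ 45.00°
pole (s+2000): 2000 + j250 → |·| = √(2000²+250²) = √4062500 ≈ 2015.6, ∠ = arctan(250/2000) ≈ 7.13°
|L| = 50 · 353.55 / 2015.6 ≈ 8.7703
Gain = 20 log₁₀(8.7703) ≈ 18.86 dB
∠L = 45.00° − 7.13° = 37.87°

18.9 dB, 37.9°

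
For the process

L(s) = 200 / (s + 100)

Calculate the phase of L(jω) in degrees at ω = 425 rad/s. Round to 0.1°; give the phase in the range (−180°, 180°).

-76.8°

Substitute s = j425:
Numerator: 200 = 200 + j0
Denominator: (j425) + 100 = 100 + j425
|N| = √(200² + 0²) ≈ 200, ∠N ≈ 0.00°
|D| = √(100² + 425²) ≈ 436.61, ∠D ≈ 76.76°
∠L = 0.00° − 76.76° = -76.76°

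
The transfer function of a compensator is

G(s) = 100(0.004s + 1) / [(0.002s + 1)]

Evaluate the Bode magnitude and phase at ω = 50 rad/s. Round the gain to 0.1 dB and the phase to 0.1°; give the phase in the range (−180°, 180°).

At ω = 50 rad/s:
zero (1 + j50·0.004) = 1 + j0.2 → |·| ≈ 1.0198, ∠ ≈ 11.31°
pole (1 + j50·0.002) = 1 + j0.1 → |·| ≈ 1.005, ∠ ≈ 5.71°
|G| = 100 · 1.0198 / (1.005) ≈ 101.47
Gain = 20 log₁₀(101.47) ≈ 40.13 dB
∠G = (11.31°) − (5.71°) = 5.60°

40.1 dB, 5.6°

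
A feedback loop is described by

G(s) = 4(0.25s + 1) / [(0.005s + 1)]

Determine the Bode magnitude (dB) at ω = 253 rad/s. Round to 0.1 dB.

43.9 dB

At ω = 253 rad/s:
zero (1 + j253·0.25) = 1 + j63.25 → |·| ≈ 63.258, ∠ ≈ 89.09°
pole (1 + j253·0.005) = 1 + j1.265 → |·| ≈ 1.6125, ∠ ≈ 51.67°
|G| = 4 · 63.258 / (1.6125) ≈ 156.92
Gain = 20 log₁₀(156.92) ≈ 43.91 dB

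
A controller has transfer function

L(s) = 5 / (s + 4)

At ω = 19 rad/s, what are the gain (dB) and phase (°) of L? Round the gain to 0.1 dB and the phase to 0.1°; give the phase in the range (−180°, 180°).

-11.8 dB, -78.1°

Substitute s = j19:
Numerator: 5 = 5 + j0
Denominator: (j19) + 4 = 4 + j19
|N| = √(5² + 0²) ≈ 5, ∠N ≈ 0.00°
|D| = √(4² + 19²) ≈ 19.416, ∠D ≈ 78.11°
|L| = 5 / 19.416 ≈ 0.25752
Gain = 20 log₁₀(0.25752) ≈ -11.78 dB
∠L = 0.00° − 78.11° = -78.11°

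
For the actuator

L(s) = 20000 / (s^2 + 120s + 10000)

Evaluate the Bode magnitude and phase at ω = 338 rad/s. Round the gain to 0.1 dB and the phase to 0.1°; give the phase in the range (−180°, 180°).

-15.0 dB, -158.7°

At s = jω = j338:
quadratic: (j338)² + 120·j338 + 10000 = -104244 + j40560 → |·| ≈ 1.1186e+05, ∠ ≈ 158.74°
|L| = 20000 / 1.1186e+05 ≈ 0.17879
Gain = 20 log₁₀(0.17879) ≈ -14.95 dB
∠L = 0.00° − 158.74° = -158.74°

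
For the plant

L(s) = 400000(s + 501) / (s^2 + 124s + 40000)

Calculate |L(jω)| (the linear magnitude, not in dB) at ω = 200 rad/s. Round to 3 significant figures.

At s = jω = j200:
zero (s+501): 501 + j200 → |·| = √(501²+200²) = √291001 ≈ 539.45, ∠ = arctan(200/501) ≈ 21.76°
quadratic: (j200)² + 124·j200 + 40000 = 0 + j24800 → |·| ≈ 24800, ∠ ≈ 90.00°
|L| = 400000 · 539.45 / 24800 ≈ 8700.8

8.70e+03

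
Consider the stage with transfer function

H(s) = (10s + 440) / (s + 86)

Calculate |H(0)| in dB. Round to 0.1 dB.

H(0) = 440 / 86 ≈ 5.1163
20 log₁₀(5.1163) ≈ 14.18 dB

14.2 dB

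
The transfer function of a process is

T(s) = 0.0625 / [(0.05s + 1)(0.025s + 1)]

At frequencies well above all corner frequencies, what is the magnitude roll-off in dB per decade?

-40 dB/decade

Each pole contributes −20 dB/decade at high frequency; each zero contributes +20 dB/decade.
Net: 0 zero(s) − 2 pole(s) → -40 dB/decade.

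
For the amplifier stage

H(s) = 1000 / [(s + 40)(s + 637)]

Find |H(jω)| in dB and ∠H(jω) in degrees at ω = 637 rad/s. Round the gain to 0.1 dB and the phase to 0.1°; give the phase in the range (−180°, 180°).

At s = jω = j637:
pole (s+40): 40 + j637 → |·| = √(40²+637²) = √407369 ≈ 638.25, ∠ = arctan(637/40) ≈ 86.41°
pole (s+637): 637 + j637 → |·| = √(637²+637²) = √811538 ≈ 900.85, ∠ = arctan(637/637) ≈ 45.00°
|H| = 1000 / 5.7497e+05 ≈ 0.0017392
Gain = 20 log₁₀(0.0017392) ≈ -55.19 dB
∠H = 0.00° − 131.41° = -131.41°

-55.2 dB, -131.4°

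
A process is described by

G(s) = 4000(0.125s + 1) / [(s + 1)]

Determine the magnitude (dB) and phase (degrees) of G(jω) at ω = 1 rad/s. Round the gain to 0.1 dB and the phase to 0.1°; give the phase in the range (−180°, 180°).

At ω = 1 rad/s:
zero (1 + j1·0.125) = 1 + j0.125 → |·| ≈ 1.0078, ∠ ≈ 7.13°
pole (1 + j1·1) = 1 + j1 → |·| ≈ 1.4142, ∠ ≈ 45.00°
|G| = 4000 · 1.0078 / (1.4142) ≈ 2850.5
Gain = 20 log₁₀(2850.5) ≈ 69.10 dB
∠G = (7.13°) − (45.00°) = -37.87°

69.1 dB, -37.9°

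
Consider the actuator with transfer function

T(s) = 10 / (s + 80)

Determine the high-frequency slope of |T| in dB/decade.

-20 dB/decade

Each pole contributes −20 dB/decade at high frequency; each zero contributes +20 dB/decade.
Net: 0 zero(s) − 1 pole(s) → -20 dB/decade.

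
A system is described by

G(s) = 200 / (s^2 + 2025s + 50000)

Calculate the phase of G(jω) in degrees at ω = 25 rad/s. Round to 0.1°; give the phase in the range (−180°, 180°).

Substitute s = j25:
Numerator: 200 = 200 + j0
Denominator: (j25)^2 + 2025(j25) + 50000 = 49375 + j50625
|N| = √(200² + 0²) ≈ 200, ∠N ≈ 0.00°
|D| = √(49375² + 50625²) ≈ 70716, ∠D ≈ 45.72°
∠G = 0.00° − 45.72° = -45.72°

-45.7°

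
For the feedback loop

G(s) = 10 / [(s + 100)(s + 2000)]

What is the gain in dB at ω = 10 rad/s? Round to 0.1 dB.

At s = jω = j10:
pole (s+100): 100 + j10 → |·| = √(100²+10²) = √10100 ≈ 100.5, ∠ = arctan(10/100) ≈ 5.71°
pole (s+2000): 2000 + j10 → |·| = √(2000²+10²) = √4000100 ≈ 2000, ∠ = arctan(10/2000) ≈ 0.29°
|G| = 10 / 2.01e+05 ≈ 4.9751e-05
Gain = 20 log₁₀(4.9751e-05) ≈ -86.06 dB

-86.1 dB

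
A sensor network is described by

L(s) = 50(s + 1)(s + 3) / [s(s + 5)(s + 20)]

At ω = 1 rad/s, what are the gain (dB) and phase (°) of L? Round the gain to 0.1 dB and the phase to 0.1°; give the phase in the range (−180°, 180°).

At s = jω = j1:
zero (s+1): 1 + j1 → |·| = √(1²+1²) = √2 ≈ 1.4142, ∠ = arctan(1/1) ≈ 45.00°
zero (s+3): 3 + j1 → |·| = √(3²+1²) = √10 ≈ 3.1623, ∠ = arctan(1/3) ≈ 18.43°
pole (s+5): 5 + j1 → |·| = √(5²+1²) = √26 ≈ 5.099, ∠ = arctan(1/5) ≈ 11.31°
pole (s+20): 20 + j1 → |·| = √(20²+1²) = √401 ≈ 20.025, ∠ = arctan(1/20) ≈ 2.86°
pole at origin: |s| = 1, ∠ = 90.00° (in denominator)
|L| = 50 · 4.4721 / 102.11 ≈ 2.1898
Gain = 20 log₁₀(2.1898) ≈ 6.81 dB
∠L = 63.43° − 104.17° = -40.74°

6.8 dB, -40.7°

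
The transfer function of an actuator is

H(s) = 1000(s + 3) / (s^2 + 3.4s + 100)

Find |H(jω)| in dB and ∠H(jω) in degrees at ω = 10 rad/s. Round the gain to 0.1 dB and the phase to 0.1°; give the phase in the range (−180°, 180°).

At s = jω = j10:
zero (s+3): 3 + j10 → |·| = √(3²+10²) = √109 ≈ 10.44, ∠ = arctan(10/3) ≈ 73.30°
quadratic: (j10)² + 3.4·j10 + 100 = 0 + j34 → |·| ≈ 34, ∠ ≈ 90.00°
|H| = 1000 · 10.44 / 34 ≈ 307.06
Gain = 20 log₁₀(307.06) ≈ 49.74 dB
∠H = 73.30° − 90.00° = -16.70°

49.7 dB, -16.7°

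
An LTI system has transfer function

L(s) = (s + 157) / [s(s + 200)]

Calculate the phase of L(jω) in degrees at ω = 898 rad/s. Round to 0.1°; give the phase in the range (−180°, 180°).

At s = jω = j898:
zero (s+157): 157 + j898 → |·| = √(157²+898²) = √831053 ≈ 911.62, ∠ = arctan(898/157) ≈ 80.08°
pole (s+200): 200 + j898 → |·| = √(200²+898²) = √846404 ≈ 920, ∠ = arctan(898/200) ≈ 77.44°
pole at origin: |s| = 898, ∠ = 90.00° (in denominator)
∠L = 80.08° − 167.44° = -87.36°

-87.4°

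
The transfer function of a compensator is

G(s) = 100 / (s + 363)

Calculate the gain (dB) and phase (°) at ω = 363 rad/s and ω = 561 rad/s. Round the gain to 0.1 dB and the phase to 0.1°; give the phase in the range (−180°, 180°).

Substitute s = j363:
Numerator: 100 = 100 + j0
Denominator: (j363) + 363 = 363 + j363
|N| = √(100² + 0²) ≈ 100, ∠N ≈ 0.00°
|D| = √(363² + 363²) ≈ 513.36, ∠D ≈ 45.00°
|G| = 100 / 513.36 ≈ 0.1948
Gain = 20 log₁₀(0.1948) ≈ -14.21 dB
∠G = 0.00° − 45.00° = -45.00°

Substitute s = j561:
Numerator: 100 = 100 + j0
Denominator: (j561) + 363 = 363 + j561
|N| = √(100² + 0²) ≈ 100, ∠N ≈ 0.00°
|D| = √(363² + 561²) ≈ 668.2, ∠D ≈ 57.09°
|G| = 100 / 668.2 ≈ 0.14966
Gain = 20 log₁₀(0.14966) ≈ -16.50 dB
∠G = 0.00° − 57.09° = -57.09°

ω = 363: -14.2 dB, -45.0°; ω = 561: -16.5 dB, -57.1°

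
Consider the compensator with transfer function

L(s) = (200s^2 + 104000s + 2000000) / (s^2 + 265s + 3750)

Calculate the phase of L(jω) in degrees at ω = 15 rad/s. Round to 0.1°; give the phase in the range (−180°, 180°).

-9.8°

Substitute s = j15:
Numerator: 200(j15)^2 + 104000(j15) + 2000000 = 1955000 + j1560000
Denominator: (j15)^2 + 265(j15) + 3750 = 3525 + j3975
|N| = √(1955000² + 1560000²) ≈ 2.5011e+06, ∠N ≈ 38.59°
|D| = √(3525² + 3975²) ≈ 5312.8, ∠D ≈ 48.43°
∠L = 38.59° − 48.43° = -9.84°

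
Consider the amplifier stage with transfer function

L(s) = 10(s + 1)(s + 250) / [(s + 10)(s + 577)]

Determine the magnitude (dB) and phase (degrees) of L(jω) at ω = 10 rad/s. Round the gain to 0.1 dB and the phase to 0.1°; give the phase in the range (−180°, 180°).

9.8 dB, 40.6°

At s = jω = j10:
zero (s+1): 1 + j10 → |·| = √(1²+10²) = √101 ≈ 10.05, ∠ = arctan(10/1) ≈ 84.29°
zero (s+250): 250 + j10 → |·| = √(250²+10²) = √62600 ≈ 250.2, ∠ = arctan(10/250) ≈ 2.29°
pole (s+10): 10 + j10 → |·| = √(10²+10²) = √200 ≈ 14.142, ∠ = arctan(10/10) ≈ 45.00°
pole (s+577): 577 + j10 → |·| = √(577²+10²) = √333029 ≈ 577.09, ∠ = arctan(10/577) ≈ 0.99°
|L| = 10 · 2514.5 / 8161.2 ≈ 3.081
Gain = 20 log₁₀(3.081) ≈ 9.77 dB
∠L = 86.58° − 45.99° = 40.59°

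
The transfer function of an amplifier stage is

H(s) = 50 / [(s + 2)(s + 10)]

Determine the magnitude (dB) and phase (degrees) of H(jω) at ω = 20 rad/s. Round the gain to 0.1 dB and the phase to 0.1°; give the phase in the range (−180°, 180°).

At s = jω = j20:
pole (s+2): 2 + j20 → |·| = √(2²+20²) = √404 ≈ 20.1, ∠ = arctan(20/2) ≈ 84.29°
pole (s+10): 10 + j20 → |·| = √(10²+20²) = √500 ≈ 22.361, ∠ = arctan(20/10) ≈ 63.43°
|H| = 50 / 449.46 ≈ 0.11124
Gain = 20 log₁₀(0.11124) ≈ -19.07 dB
∠H = 0.00° − 147.72° = -147.72°

-19.1 dB, -147.7°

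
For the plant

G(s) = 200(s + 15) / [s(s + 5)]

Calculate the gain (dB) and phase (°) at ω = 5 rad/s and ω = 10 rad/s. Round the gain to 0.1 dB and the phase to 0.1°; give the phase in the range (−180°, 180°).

ω = 5: 39.0 dB, -116.6°; ω = 10: 30.2 dB, -119.7°

At s = jω = j5:
zero (s+15): 15 + j5 → |·| = √(15²+5²) = √250 ≈ 15.811, ∠ = arctan(5/15) ≈ 18.43°
pole (s+5): 5 + j5 → |·| = √(5²+5²) = √50 ≈ 7.0711, ∠ = arctan(5/5) ≈ 45.00°
pole at origin: |s| = 5, ∠ = 90.00° (in denominator)
|G| = 200 · 15.811 / 35.355 ≈ 89.441
Gain = 20 log₁₀(89.441) ≈ 39.03 dB
∠G = 18.43° − 135.00° = -116.57°

At s = jω = j10:
zero (s+15): 15 + j10 → |·| = √(15²+10²) = √325 ≈ 18.028, ∠ = arctan(10/15) ≈ 33.69°
pole (s+5): 5 + j10 → |·| = √(5²+10²) = √125 ≈ 11.18, ∠ = arctan(10/5) ≈ 63.43°
pole at origin: |s| = 10, ∠ = 90.00° (in denominator)
|G| = 200 · 18.028 / 111.8 ≈ 32.25
Gain = 20 log₁₀(32.25) ≈ 30.17 dB
∠G = 33.69° − 153.43° = -119.74°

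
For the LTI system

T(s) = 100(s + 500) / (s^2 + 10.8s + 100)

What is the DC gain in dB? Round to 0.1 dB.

54.0 dB

T(0) = 100·500 / 100 = 500
20 log₁₀(500) ≈ 53.98 dB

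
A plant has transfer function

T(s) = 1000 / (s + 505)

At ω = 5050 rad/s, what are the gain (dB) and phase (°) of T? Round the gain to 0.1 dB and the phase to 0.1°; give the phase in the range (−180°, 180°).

-14.1 dB, -84.3°

Substitute s = j5050:
Numerator: 1000 = 1000 + j0
Denominator: (j5050) + 505 = 505 + j5050
|N| = √(1000² + 0²) ≈ 1000, ∠N ≈ 0.00°
|D| = √(505² + 5050²) ≈ 5075.2, ∠D ≈ 84.29°
|T| = 1000 / 5075.2 ≈ 0.19704
Gain = 20 log₁₀(0.19704) ≈ -14.11 dB
∠T = 0.00° − 84.29° = -84.29°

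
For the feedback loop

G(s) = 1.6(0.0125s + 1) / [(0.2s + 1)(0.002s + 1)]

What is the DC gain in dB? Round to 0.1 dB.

4.1 dB

G(0) = 1.6 · 1 / 1 = 1.6
20 log₁₀(1.6) ≈ 4.08 dB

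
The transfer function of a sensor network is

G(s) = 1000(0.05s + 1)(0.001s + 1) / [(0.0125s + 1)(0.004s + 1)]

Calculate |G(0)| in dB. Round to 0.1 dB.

60.0 dB

G(0) = 1000 · 1 / 1 = 1000
20 log₁₀(1000) ≈ 60.00 dB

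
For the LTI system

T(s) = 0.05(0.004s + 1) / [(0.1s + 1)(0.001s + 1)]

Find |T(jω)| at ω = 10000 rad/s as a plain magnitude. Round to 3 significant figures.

At ω = 10000 rad/s:
zero (1 + j10000·0.004) = 1 + j40 → |·| ≈ 40.012, ∠ ≈ 88.57°
pole (1 + j10000·0.1) = 1 + j1000 → |·| ≈ 1000, ∠ ≈ 89.94°
pole (1 + j10000·0.001) = 1 + j10 → |·| ≈ 10.05, ∠ ≈ 84.29°
|T| = 0.05 · 40.012 / (1000 · 10.05) ≈ 0.00019906

0.000199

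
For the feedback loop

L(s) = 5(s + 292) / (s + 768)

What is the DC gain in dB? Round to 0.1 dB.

L(0) = 5·292 / (768) ≈ 1.901
20 log₁₀(1.901) ≈ 5.58 dB

5.6 dB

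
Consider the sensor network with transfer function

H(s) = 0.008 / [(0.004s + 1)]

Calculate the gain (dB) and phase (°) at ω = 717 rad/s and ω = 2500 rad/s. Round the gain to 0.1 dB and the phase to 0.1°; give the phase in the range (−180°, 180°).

ω = 717: -51.6 dB, -70.8°; ω = 2500: -62.0 dB, -84.3°

At ω = 717 rad/s:
pole (1 + j717·0.004) = 1 + j2.868 → |·| ≈ 3.0373, ∠ ≈ 70.78°
|H| = 0.008 · 1 / (3.0373) ≈ 0.0026339
Gain = 20 log₁₀(0.0026339) ≈ -51.59 dB
∠H = (0°) − (70.78°) = -70.78°

At ω = 2500 rad/s:
pole (1 + j2500·0.004) = 1 + j10 → |·| ≈ 10.05, ∠ ≈ 84.29°
|H| = 0.008 · 1 / (10.05) ≈ 0.00079602
Gain = 20 log₁₀(0.00079602) ≈ -61.98 dB
∠H = (0°) − (84.29°) = -84.29°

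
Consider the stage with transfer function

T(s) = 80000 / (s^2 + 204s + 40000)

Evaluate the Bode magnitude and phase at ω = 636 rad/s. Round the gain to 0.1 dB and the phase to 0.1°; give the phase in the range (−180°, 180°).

-13.7 dB, -160.4°

At s = jω = j636:
quadratic: (j636)² + 204·j636 + 40000 = -364496 + j129744 → |·| ≈ 3.869e+05, ∠ ≈ 160.41°
|T| = 80000 / 3.869e+05 ≈ 0.20677
Gain = 20 log₁₀(0.20677) ≈ -13.69 dB
∠T = 0.00° − 160.41° = -160.41°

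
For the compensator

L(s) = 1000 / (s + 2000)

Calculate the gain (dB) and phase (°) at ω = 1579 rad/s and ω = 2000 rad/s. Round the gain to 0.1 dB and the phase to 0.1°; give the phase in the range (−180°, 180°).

Substitute s = j1579:
Numerator: 1000 = 1000 + j0
Denominator: (j1579) + 2000 = 2000 + j1579
|N| = √(1000² + 0²) ≈ 1000, ∠N ≈ 0.00°
|D| = √(2000² + 1579²) ≈ 2548.2, ∠D ≈ 38.29°
|L| = 1000 / 2548.2 ≈ 0.39243
Gain = 20 log₁₀(0.39243) ≈ -8.12 dB
∠L = 0.00° − 38.29° = -38.29°

Substitute s = j2000:
Numerator: 1000 = 1000 + j0
Denominator: (j2000) + 2000 = 2000 + j2000
|N| = √(1000² + 0²) ≈ 1000, ∠N ≈ 0.00°
|D| = √(2000² + 2000²) ≈ 2828.4, ∠D ≈ 45.00°
|L| = 1000 / 2828.4 ≈ 0.35356
Gain = 20 log₁₀(0.35356) ≈ -9.03 dB
∠L = 0.00° − 45.00° = -45.00°

ω = 1579: -8.1 dB, -38.3°; ω = 2000: -9.0 dB, -45.0°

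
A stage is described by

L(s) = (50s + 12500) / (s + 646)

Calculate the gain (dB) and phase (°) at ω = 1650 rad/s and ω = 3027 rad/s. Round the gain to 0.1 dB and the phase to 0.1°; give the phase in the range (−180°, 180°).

ω = 1650: 33.5 dB, 12.8°; ω = 3027: 33.8 dB, 7.3°

Substitute s = j1650:
Numerator: 50(j1650) + 12500 = 12500 + j82500
Denominator: (j1650) + 646 = 646 + j1650
|N| = √(12500² + 82500²) ≈ 83442, ∠N ≈ 81.38°
|D| = √(646² + 1650²) ≈ 1772, ∠D ≈ 68.62°
|L| = 83442 / 1772 ≈ 47.089
Gain = 20 log₁₀(47.089) ≈ 33.46 dB
∠L = 81.38° − 68.62° = 12.76°

Substitute s = j3027:
Numerator: 50(j3027) + 12500 = 12500 + j151350
Denominator: (j3027) + 646 = 646 + j3027
|N| = √(12500² + 151350²) ≈ 1.5187e+05, ∠N ≈ 85.28°
|D| = √(646² + 3027²) ≈ 3095.2, ∠D ≈ 77.95°
|L| = 1.5187e+05 / 3095.2 ≈ 49.066
Gain = 20 log₁₀(49.066) ≈ 33.82 dB
∠L = 85.28° − 77.95° = 7.33°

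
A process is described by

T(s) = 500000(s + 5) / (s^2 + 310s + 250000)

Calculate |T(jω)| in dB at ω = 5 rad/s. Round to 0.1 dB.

At s = jω = j5:
zero (s+5): 5 + j5 → |·| = √(5²+5²) = √50 ≈ 7.0711, ∠ = arctan(5/5) ≈ 45.00°
quadratic: (j5)² + 310·j5 + 250000 = 249975 + j1550 → |·| ≈ 2.4998e+05, ∠ ≈ 0.36°
|T| = 500000 · 7.0711 / 2.4998e+05 ≈ 14.143
Gain = 20 log₁₀(14.143) ≈ 23.01 dB

23.0 dB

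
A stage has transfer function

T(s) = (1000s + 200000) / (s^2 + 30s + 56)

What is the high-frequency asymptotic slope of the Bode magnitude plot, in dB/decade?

-20 dB/decade

Each pole contributes −20 dB/decade at high frequency; each zero contributes +20 dB/decade.
Net: 1 zero(s) − 2 pole(s) → -20 dB/decade.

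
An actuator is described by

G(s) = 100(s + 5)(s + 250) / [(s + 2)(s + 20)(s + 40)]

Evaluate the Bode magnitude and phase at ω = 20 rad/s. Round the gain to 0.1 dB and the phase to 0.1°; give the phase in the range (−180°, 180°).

At s = jω = j20:
zero (s+5): 5 + j20 → |·| = √(5²+20²) = √425 ≈ 20.616, ∠ = arctan(20/5) ≈ 75.96°
zero (s+250): 250 + j20 → |·| = √(250²+20²) = √62900 ≈ 250.8, ∠ = arctan(20/250) ≈ 4.57°
pole (s+2): 2 + j20 → |·| = √(2²+20²) = √404 ≈ 20.1, ∠ = arctan(20/2) ≈ 84.29°
pole (s+20): 20 + j20 → |·| = √(20²+20²) = √800 ≈ 28.284, ∠ = arctan(20/20) ≈ 45.00°
pole (s+40): 40 + j20 → |·| = √(40²+20²) = √2000 ≈ 44.721, ∠ = arctan(20/40) ≈ 26.57°
|G| = 100 · 5170.5 / 25424 ≈ 20.337
Gain = 20 log₁₀(20.337) ≈ 26.17 dB
∠G = 80.53° − 155.86° = -75.33°

26.2 dB, -75.3°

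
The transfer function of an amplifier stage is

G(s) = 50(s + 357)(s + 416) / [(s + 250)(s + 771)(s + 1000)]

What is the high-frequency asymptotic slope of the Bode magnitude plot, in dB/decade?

Each pole contributes −20 dB/decade at high frequency; each zero contributes +20 dB/decade.
Net: 2 zero(s) − 3 pole(s) → -20 dB/decade.

-20 dB/decade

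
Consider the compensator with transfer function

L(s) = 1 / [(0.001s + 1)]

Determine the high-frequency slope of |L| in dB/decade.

Each pole contributes −20 dB/decade at high frequency; each zero contributes +20 dB/decade.
Net: 0 zero(s) − 1 pole(s) → -20 dB/decade.

-20 dB/decade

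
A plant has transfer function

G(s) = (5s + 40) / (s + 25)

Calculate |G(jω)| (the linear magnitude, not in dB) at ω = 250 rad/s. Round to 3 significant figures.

4.98

Substitute s = j250:
Numerator: 5(j250) + 40 = 40 + j1250
Denominator: (j250) + 25 = 25 + j250
|N| = √(40² + 1250²) ≈ 1250.6, ∠N ≈ 88.17°
|D| = √(25² + 250²) ≈ 251.25, ∠D ≈ 84.29°
|G| = 1250.6 / 251.25 ≈ 4.9775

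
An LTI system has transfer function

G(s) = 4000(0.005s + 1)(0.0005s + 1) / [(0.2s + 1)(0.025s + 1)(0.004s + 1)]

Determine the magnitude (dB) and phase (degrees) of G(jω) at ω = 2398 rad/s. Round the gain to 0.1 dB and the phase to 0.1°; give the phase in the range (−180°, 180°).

At ω = 2398 rad/s:
zero (1 + j2398·0.005) = 1 + j11.99 → |·| ≈ 12.032, ∠ ≈ 85.23°
zero (1 + j2398·0.0005) = 1 + j1.199 → |·| ≈ 1.5613, ∠ ≈ 50.17°
pole (1 + j2398·0.2) = 1 + j479.6 → |·| ≈ 479.6, ∠ ≈ 89.88°
pole (1 + j2398·0.025) = 1 + j59.95 → |·| ≈ 59.958, ∠ ≈ 89.04°
pole (1 + j2398·0.004) = 1 + j9.592 → |·| ≈ 9.644, ∠ ≈ 84.05°
|G| = 4000 · 12.032 · 1.5613 / (479.6 · 59.958 · 9.644) ≈ 0.27096
Gain = 20 log₁₀(0.27096) ≈ -11.34 dB
∠G = (85.23° + 50.17°) − (89.88° + 89.04° + 84.05°) = -127.57°

-11.3 dB, -127.6°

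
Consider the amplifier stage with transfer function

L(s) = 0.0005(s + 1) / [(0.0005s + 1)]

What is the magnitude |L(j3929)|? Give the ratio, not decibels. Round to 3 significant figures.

At ω = 3929 rad/s:
zero (1 + j3929·1) = 1 + j3929 → |·| ≈ 3929, ∠ ≈ 89.99°
pole (1 + j3929·0.0005) = 1 + j1.9645 → |·| ≈ 2.2044, ∠ ≈ 63.02°
|L| = 0.0005 · 3929 / (2.2044) ≈ 0.89117

0.891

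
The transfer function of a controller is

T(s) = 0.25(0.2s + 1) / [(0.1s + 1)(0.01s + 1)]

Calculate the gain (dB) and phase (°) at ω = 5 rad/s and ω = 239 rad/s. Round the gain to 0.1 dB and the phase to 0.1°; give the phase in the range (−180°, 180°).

ω = 5: -10.0 dB, 15.6°; ω = 239: -14.3 dB, -66.1°

At ω = 5 rad/s:
zero (1 + j5·0.2) = 1 + j1 → |·| ≈ 1.4142, ∠ ≈ 45.00°
pole (1 + j5·0.1) = 1 + j0.5 → |·| ≈ 1.118, ∠ ≈ 26.57°
pole (1 + j5·0.01) = 1 + j0.05 → |·| ≈ 1.0012, ∠ ≈ 2.86°
|T| = 0.25 · 1.4142 / (1.118 · 1.0012) ≈ 0.31586
Gain = 20 log₁₀(0.31586) ≈ -10.01 dB
∠T = (45.00°) − (26.57° + 2.86°) = 15.57°

At ω = 239 rad/s:
zero (1 + j239·0.2) = 1 + j47.8 → |·| ≈ 47.81, ∠ ≈ 88.80°
pole (1 + j239·0.1) = 1 + j23.9 → |·| ≈ 23.921, ∠ ≈ 87.60°
pole (1 + j239·0.01) = 1 + j2.39 → |·| ≈ 2.5908, ∠ ≈ 67.30°
|T| = 0.25 · 47.81 / (23.921 · 2.5908) ≈ 0.19286
Gain = 20 log₁₀(0.19286) ≈ -14.30 dB
∠T = (88.80°) − (87.60° + 67.30°) = -66.10°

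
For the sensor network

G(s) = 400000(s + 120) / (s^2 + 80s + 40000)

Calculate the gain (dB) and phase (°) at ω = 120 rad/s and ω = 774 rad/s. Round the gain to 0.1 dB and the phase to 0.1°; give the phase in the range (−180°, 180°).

At s = jω = j120:
zero (s+120): 120 + j120 → |·| = √(120²+120²) = √28800 ≈ 169.71, ∠ = arctan(120/120) ≈ 45.00°
quadratic: (j120)² + 80·j120 + 40000 = 25600 + j9600 → |·| ≈ 27341, ∠ ≈ 20.56°
|G| = 400000 · 169.71 / 27341 ≈ 2482.9
Gain = 20 log₁₀(2482.9) ≈ 67.90 dB
∠G = 45.00° − 20.56° = 24.44°

At s = jω = j774:
zero (s+120): 120 + j774 → |·| = √(120²+774²) = √613476 ≈ 783.25, ∠ = arctan(774/120) ≈ 81.19°
quadratic: (j774)² + 80·j774 + 40000 = -559076 + j61920 → |·| ≈ 5.6249e+05, ∠ ≈ 173.68°
|G| = 400000 · 783.25 / 5.6249e+05 ≈ 556.99
Gain = 20 log₁₀(556.99) ≈ 54.92 dB
∠G = 81.19° − 173.68° = -92.49°

ω = 120: 67.9 dB, 24.4°; ω = 774: 54.9 dB, -92.5°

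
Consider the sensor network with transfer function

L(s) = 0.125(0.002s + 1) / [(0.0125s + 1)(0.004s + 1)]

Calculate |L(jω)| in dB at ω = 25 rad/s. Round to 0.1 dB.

-18.5 dB

At ω = 25 rad/s:
zero (1 + j25·0.002) = 1 + j0.05 → |·| ≈ 1.0012, ∠ ≈ 2.86°
pole (1 + j25·0.0125) = 1 + j0.3125 → |·| ≈ 1.0477, ∠ ≈ 17.35°
pole (1 + j25·0.004) = 1 + j0.1 → |·| ≈ 1.005, ∠ ≈ 5.71°
|L| = 0.125 · 1.0012 / (1.0477 · 1.005) ≈ 0.11886
Gain = 20 log₁₀(0.11886) ≈ -18.50 dB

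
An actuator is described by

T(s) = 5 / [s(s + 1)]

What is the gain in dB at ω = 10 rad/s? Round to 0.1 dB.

-26.1 dB

At s = jω = j10:
pole (s+1): 1 + j10 → |·| = √(1²+10²) = √101 ≈ 10.05, ∠ = arctan(10/1) ≈ 84.29°
pole at origin: |s| = 10, ∠ = 90.00° (in denominator)
|T| = 5 / 100.5 ≈ 0.049751
Gain = 20 log₁₀(0.049751) ≈ -26.06 dB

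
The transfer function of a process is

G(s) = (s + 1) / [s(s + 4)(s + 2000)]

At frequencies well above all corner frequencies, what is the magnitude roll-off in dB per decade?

-40 dB/decade

Each pole contributes −20 dB/decade at high frequency; each zero contributes +20 dB/decade.
Net: 1 zero(s) − 3 pole(s) → -40 dB/decade.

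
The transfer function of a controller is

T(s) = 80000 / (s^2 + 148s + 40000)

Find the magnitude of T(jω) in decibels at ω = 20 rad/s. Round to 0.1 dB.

6.1 dB

At s = jω = j20:
quadratic: (j20)² + 148·j20 + 40000 = 39600 + j2960 → |·| ≈ 39710, ∠ ≈ 4.27°
|T| = 80000 / 39710 ≈ 2.0146
Gain = 20 log₁₀(2.0146) ≈ 6.08 dB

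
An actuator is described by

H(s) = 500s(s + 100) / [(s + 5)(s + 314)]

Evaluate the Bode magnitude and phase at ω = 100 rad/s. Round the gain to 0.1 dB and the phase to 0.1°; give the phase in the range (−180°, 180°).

At s = jω = j100:
zero (s+100): 100 + j100 → |·| = √(100²+100²) = √20000 ≈ 141.42, ∠ = arctan(100/100) ≈ 45.00°
zero at origin: s = j100 → |·| = 100, ∠ = 90.00°
pole (s+5): 5 + j100 → |·| = √(5²+100²) = √10025 ≈ 100.12, ∠ = arctan(100/5) ≈ 87.14°
pole (s+314): 314 + j100 → |·| = √(314²+100²) = √108596 ≈ 329.54, ∠ = arctan(100/314) ≈ 17.67°
|H| = 500 · 14142 / 32994 ≈ 214.31
Gain = 20 log₁₀(214.31) ≈ 46.62 dB
∠H = 135.00° − 104.81° = 30.19°

46.6 dB, 30.2°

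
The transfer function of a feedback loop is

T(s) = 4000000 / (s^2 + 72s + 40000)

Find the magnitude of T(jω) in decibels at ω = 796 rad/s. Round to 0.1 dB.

At s = jω = j796:
quadratic: (j796)² + 72·j796 + 40000 = -593616 + j57312 → |·| ≈ 5.9638e+05, ∠ ≈ 174.49°
|T| = 4000000 / 5.9638e+05 ≈ 6.7071
Gain = 20 log₁₀(6.7071) ≈ 16.53 dB

16.5 dB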